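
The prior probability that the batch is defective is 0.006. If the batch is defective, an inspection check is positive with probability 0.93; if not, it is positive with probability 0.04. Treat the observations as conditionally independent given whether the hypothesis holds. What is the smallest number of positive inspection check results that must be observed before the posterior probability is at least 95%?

Prior odds: 0.006 ÷ 0.994 = 3/497.
Likelihood ratio of a positive = 0.93/0.04 = 23.25.
Target odds: 0.95 ÷ 0.05 = 19.
Require 23.25ⁿ ≥ 19 ÷ (3/497) = 9443/3.
23.25² = 540.5625 falls short of 9443/3 but 23.25³ = 804357/64 reaches it, so n = 3.

3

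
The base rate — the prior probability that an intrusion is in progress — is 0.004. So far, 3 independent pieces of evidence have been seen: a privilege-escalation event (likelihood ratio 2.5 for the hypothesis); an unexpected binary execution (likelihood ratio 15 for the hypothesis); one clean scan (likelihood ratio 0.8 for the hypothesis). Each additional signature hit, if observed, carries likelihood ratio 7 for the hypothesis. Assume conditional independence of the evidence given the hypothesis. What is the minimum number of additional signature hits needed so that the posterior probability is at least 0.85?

2

Prior odds = 0.004/0.996 = 1/249.
Combined Bayes factor of the evidence already in hand = 2.5 × 15 × 0.8 = 30.
Odds after that evidence = (1/249) × 30 = 10/83.
Target odds = 0.85/0.15 = 17/3.
Need 7ⁿ ≥ 17/3 ÷ (10/83) = 1411/30.
7¹ = 7 falls short of 1411/30 but 7² = 49 reaches it, so n = 2.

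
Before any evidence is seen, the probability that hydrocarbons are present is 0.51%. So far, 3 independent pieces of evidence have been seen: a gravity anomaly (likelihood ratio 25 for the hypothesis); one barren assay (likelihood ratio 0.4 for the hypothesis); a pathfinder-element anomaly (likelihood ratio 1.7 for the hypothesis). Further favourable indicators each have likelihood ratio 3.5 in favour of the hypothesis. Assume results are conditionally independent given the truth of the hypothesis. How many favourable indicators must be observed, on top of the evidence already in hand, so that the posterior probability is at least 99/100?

Prior odds = 0.0051/0.9949 = 51/9949.
Combined Bayes factor of the evidence already in hand = 25 × 0.4 × 1.7 = 17.
Odds after that evidence = (51/9949) × 17 = 867/9949.
Target odds = 0.99/0.01 = 99.
Need 3.5ⁿ ≥ 99 ÷ (867/9949) = 328317/289.
3.5⁵ = 525.21875 falls short of 328317/289 but 3.5⁶ = 1838.265625 reaches it, so n = 6.

6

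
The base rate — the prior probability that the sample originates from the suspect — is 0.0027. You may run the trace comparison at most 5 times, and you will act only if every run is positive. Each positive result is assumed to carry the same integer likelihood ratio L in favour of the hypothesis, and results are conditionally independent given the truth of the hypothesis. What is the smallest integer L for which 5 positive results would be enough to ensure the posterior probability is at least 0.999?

Prior odds = 0.0027/0.9973 = 27/9973.
Target odds = 0.999/0.001 = 999.
Need L⁵ ≥ 999 ÷ (27/9973) = 369001.
12⁵ = 248832 < 369001 ≤ 371293 = 13⁵, so L = 13.

13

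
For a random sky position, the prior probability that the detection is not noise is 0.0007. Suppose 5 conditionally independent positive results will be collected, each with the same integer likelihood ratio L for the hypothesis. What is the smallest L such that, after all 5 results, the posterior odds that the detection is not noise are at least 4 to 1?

6

Prior odds = 0.0007/0.9993 = 7/9993.
Target odds = 4.
Need L⁵ ≥ 4 ÷ (7/9993) = 39972/7.
5⁵ = 3125 < 39972/7 ≤ 7776 = 6⁵, so L = 6.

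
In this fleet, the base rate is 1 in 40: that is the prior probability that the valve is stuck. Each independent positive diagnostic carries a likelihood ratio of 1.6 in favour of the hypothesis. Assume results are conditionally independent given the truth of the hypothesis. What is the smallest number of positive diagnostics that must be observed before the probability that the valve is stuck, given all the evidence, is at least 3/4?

11

Prior odds: 0.025 ÷ 0.975 = 1/39.
Likelihood ratio per positive diagnostic = 1.6.
Target odds: 0.75 ÷ 0.25 = 3.
Need (1/39) × 1.6ⁿ ≥ 3, i.e. 1.6ⁿ ≥ 117.
1.6¹⁰ ≈109.951 falls short of 117 but 1.6¹¹ ≈175.922 reaches it, so n = 11.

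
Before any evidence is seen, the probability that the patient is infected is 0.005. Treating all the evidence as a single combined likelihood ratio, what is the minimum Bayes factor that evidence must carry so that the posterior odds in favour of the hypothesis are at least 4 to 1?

Prior odds = 0.005/0.995 = 1/199.
Target odds = 4.
Required Bayes factor = 4 ÷ (1/199) = 796.

796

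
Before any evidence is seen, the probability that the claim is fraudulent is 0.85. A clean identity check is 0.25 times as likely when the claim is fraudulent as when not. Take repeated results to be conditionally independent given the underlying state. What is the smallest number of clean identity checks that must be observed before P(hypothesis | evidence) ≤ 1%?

5

Prior odds = 0.85/0.15 = 17/3.
Likelihood ratio per clean identity check = 0.25.
Target posterior odds = 0.01/0.99 = 1/99.
Need (17/3) × 0.25ⁿ ≤ 1/99, i.e. 0.25ⁿ ≤ 1/561.
0.25⁴ = 0.00390625 is still above 1/561 but 0.25⁵ = 1/1024 is at or below it, so n = 5.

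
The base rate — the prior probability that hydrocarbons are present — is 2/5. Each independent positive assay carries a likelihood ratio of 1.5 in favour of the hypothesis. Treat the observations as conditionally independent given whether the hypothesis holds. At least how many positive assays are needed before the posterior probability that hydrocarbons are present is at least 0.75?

Prior odds: 0.4 ÷ 0.6 = 2/3.
Likelihood ratio per positive assay = 1.5.
Target posterior odds = 0.75/0.25 = 3.
Require 1.5ⁿ ≥ 3 ÷ (2/3) = 4.5.
1.5³ = 3.375 falls short of 4.5 but 1.5⁴ = 5.0625 reaches it, so n = 4.

4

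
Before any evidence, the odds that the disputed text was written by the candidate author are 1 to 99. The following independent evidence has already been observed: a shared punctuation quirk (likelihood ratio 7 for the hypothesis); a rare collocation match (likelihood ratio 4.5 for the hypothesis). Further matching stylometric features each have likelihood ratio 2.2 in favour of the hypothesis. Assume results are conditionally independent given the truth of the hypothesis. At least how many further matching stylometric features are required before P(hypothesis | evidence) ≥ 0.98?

7

Prior odds = 1/99.
Combined Bayes factor of the evidence already in hand = 7 × 4.5 = 31.5.
Odds after that evidence = (1/99) × 31.5 = 7/22.
Target odds = 0.98/0.02 = 49.
Need 2.2ⁿ ≥ 49 ÷ (7/22) = 154.
2.2⁶ = 1771561/15625 falls short of 154 but 2.2⁷ = 19487171/78125 reaches it, so n = 7.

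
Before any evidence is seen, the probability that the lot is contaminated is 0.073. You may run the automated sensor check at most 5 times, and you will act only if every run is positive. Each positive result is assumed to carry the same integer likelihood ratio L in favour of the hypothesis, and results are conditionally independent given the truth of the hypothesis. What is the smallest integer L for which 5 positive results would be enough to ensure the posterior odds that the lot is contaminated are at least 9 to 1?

Prior odds = 0.073/0.927 = 73/927.
Target odds = 9.
Need L⁵ ≥ 9 ÷ (73/927) = 8343/73.
2⁵ = 32 < 8343/73 ≤ 243 = 3⁵, so L = 3.

3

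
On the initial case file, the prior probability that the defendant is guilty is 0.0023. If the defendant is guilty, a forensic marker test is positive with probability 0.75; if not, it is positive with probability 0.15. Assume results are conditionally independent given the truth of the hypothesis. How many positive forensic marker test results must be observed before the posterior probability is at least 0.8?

5

Prior odds = 0.0023/0.9977 = 23/9977.
Likelihood ratio of a positive = 0.75/0.15 = 5.
Target posterior odds = 0.8/0.2 = 4.
Need (23/9977) × 5ⁿ ≥ 4, i.e. 5ⁿ ≥ 39908/23.
5⁴ = 625 falls short of 39908/23 but 5⁵ = 3125 reaches it, so n = 5.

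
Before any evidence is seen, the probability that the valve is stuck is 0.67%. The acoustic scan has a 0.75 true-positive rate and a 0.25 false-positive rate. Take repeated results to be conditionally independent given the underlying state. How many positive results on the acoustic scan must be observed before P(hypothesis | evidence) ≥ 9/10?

7

Prior odds = 0.0067/0.9933 = 67/9933.
Likelihood ratio of a positive result = 0.75/0.25 = 3.
Target odds: 0.9 ÷ 0.1 = 9.
Need (67/9933) × 3ⁿ ≥ 9, i.e. 3ⁿ ≥ 89397/67.
3⁶ = 729 falls short of 89397/67 but 3⁷ = 2187 reaches it, so n = 7.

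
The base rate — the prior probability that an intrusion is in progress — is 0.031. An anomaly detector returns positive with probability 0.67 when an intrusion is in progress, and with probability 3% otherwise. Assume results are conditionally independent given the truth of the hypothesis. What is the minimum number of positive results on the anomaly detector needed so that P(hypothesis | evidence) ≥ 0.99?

Prior odds = 0.031/0.969 = 31/969.
Likelihood ratio of a positive result = 0.67/0.03 = 67/3.
Target posterior odds = 0.99/0.01 = 99.
Need (31/969) × (67/3)ⁿ ≥ 99, i.e. (67/3)ⁿ ≥ 95931/31.
(67/3)² = 4489/9 falls short of 95931/31 but (67/3)³ = 300763/27 reaches it, so n = 3.

3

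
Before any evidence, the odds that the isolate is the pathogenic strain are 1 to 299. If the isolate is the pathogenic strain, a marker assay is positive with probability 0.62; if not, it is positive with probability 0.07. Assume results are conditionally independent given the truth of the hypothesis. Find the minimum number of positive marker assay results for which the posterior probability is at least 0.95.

4

Prior odds = 1/299.
Likelihood ratio of a positive = 0.62/0.07 = 62/7.
Target posterior odds = 0.95/0.05 = 19.
Require (62/7)ⁿ ≥ 19 ÷ (1/299) = 5681.
(62/7)³ = 238328/343 falls short of 5681 but (62/7)⁴ = 14776336/2401 reaches it, so n = 4.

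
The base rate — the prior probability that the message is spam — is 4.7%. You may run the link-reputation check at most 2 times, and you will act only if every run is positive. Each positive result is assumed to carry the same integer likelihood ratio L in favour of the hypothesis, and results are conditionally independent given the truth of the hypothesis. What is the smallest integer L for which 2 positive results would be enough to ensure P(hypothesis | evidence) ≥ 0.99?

45

Prior odds = 0.047/0.953 = 47/953.
Target odds = 0.99/0.01 = 99.
Need L² ≥ 99 ÷ (47/953) = 94347/47.
44² = 1936 < 94347/47 ≤ 2025 = 45², so L = 45.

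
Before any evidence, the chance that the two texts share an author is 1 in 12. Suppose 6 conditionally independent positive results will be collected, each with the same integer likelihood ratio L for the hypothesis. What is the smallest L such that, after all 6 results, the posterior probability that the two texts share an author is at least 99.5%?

4

Prior odds = (1/12)/(11/12) = 1/11.
Target odds = 0.995/0.005 = 199.
Need L⁶ ≥ 199 ÷ (1/11) = 2189.
3⁶ = 729 < 2189 ≤ 4096 = 4⁶, so L = 4.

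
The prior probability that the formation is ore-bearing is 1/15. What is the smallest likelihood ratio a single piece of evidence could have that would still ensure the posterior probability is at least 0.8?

56

Prior odds = (1/15)/(14/15) = 1/14.
Target odds = 0.8/0.2 = 4.
Required Bayes factor = 4 ÷ (1/14) = 56.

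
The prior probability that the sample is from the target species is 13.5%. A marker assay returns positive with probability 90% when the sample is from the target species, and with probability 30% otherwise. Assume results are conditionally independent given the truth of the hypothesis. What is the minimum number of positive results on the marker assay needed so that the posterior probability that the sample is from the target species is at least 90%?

Prior odds = 0.135/0.865 = 27/173.
Likelihood ratio of a positive result = 0.9/0.3 = 3.
Target odds: 0.9 ÷ 0.1 = 9.
Require 3ⁿ ≥ 9 ÷ (27/173) = 173/3.
3³ = 27 falls short of 173/3 but 3⁴ = 81 reaches it, so n = 4.

4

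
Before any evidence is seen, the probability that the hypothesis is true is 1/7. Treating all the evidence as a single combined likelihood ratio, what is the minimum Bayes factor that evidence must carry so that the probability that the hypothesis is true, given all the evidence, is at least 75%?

18

Prior odds = (1/7)/(6/7) = 1/6.
Target odds = 0.75/0.25 = 3.
Required Bayes factor = 3 ÷ (1/6) = 18.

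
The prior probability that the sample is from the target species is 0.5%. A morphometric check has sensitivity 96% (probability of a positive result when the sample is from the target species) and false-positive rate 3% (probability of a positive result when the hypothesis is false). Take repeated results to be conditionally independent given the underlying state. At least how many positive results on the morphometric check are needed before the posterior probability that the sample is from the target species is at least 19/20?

Prior odds: 0.005 ÷ 0.995 = 1/199.
Likelihood ratio of a positive result = 0.96/0.03 = 32.
Target odds: 0.95 ÷ 0.05 = 19.
Require 32ⁿ ≥ 19 ÷ (1/199) = 3781.
32² = 1024 falls short of 3781 but 32³ = 32768 reaches it, so n = 3.

3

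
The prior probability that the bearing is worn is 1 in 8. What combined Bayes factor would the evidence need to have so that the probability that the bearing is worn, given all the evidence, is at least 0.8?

Prior odds = 0.125/0.875 = 1/7.
Target odds = 0.8/0.2 = 4.
Required Bayes factor = 4 ÷ (1/7) = 28.

28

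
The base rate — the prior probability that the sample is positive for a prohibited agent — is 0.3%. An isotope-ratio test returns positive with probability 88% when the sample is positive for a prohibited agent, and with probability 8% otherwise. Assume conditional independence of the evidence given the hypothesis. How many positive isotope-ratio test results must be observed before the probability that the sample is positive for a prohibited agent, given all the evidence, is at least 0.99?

5

Prior odds: 0.003 ÷ 0.997 = 3/997.
Likelihood ratio of a positive result = 0.88/0.08 = 11.
Target posterior odds = 0.99/0.01 = 99.
Require 11ⁿ ≥ 99 ÷ (3/997) = 32901.
11⁴ = 14641 falls short of 32901 but 11⁵ = 161051 reaches it, so n = 5.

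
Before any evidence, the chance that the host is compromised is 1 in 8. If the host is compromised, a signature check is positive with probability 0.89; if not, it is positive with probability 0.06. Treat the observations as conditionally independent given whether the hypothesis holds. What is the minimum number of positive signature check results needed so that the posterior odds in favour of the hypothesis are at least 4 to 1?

Prior odds: 0.125 ÷ 0.875 = 1/7.
Likelihood ratio of a positive = 0.89/0.06 = 89/6.
Target odds = 4.
Require (89/6)ⁿ ≥ 4 ÷ (1/7) = 28.
(89/6)¹ = 89/6 falls short of 28 but (89/6)² = 7921/36 reaches it, so n = 2.

2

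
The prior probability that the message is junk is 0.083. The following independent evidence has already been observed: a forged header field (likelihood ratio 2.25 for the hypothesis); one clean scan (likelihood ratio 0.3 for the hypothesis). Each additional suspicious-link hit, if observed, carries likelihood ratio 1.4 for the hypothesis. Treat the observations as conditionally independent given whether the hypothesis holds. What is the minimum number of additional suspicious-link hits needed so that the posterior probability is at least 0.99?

22

Prior odds = 0.083/0.917 = 83/917.
Combined Bayes factor of the evidence already in hand = 2.25 × 0.3 = 0.675.
Odds after that evidence = (83/917) × 0.675 = 2241/36680.
Target odds = 0.99/0.01 = 99.
Need 1.4ⁿ ≥ 99 ÷ (2241/36680) = 403480/249.
1.4²¹ ≈1171.36 falls short of 403480/249 but 1.4²² ≈1639.9 reaches it, so n = 22.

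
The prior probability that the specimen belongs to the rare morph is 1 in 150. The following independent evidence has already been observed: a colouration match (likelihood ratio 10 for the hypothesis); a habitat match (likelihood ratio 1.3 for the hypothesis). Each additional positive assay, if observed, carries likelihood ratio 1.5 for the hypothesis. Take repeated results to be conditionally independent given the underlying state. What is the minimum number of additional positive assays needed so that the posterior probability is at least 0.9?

Prior odds = (1/150)/(149/150) = 1/149.
Combined Bayes factor of the evidence already in hand = 10 × 1.3 = 13.
Odds after that evidence = (1/149) × 13 = 13/149.
Target odds = 0.9/0.1 = 9.
Need 1.5ⁿ ≥ 9 ÷ (13/149) = 1341/13.
1.5¹¹ = 177147/2048 falls short of 1341/13 but 1.5¹² = 531441/4096 reaches it, so n = 12.

12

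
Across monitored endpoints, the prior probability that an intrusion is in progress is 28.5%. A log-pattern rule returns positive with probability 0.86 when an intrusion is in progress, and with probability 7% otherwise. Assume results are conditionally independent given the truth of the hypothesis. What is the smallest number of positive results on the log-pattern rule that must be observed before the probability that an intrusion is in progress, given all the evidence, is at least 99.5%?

Prior odds: 0.285 ÷ 0.715 = 57/143.
Likelihood ratio of a positive result = 0.86/0.07 = 86/7.
Target odds: 0.995 ÷ 0.005 = 199.
Require (86/7)ⁿ ≥ 199 ÷ (57/143) = 28457/57.
(86/7)² = 7396/49 falls short of 28457/57 but (86/7)³ = 636056/343 reaches it, so n = 3.

3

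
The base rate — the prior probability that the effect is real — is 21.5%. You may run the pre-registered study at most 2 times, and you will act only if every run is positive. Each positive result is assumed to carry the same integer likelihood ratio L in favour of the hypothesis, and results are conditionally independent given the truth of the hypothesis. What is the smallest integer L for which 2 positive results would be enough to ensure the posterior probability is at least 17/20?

Prior odds = 0.215/0.785 = 43/157.
Target odds = 0.85/0.15 = 17/3.
Need L² ≥ 17/3 ÷ (43/157) = 2669/129.
4² = 16 < 2669/129 ≤ 25 = 5², so L = 5.

5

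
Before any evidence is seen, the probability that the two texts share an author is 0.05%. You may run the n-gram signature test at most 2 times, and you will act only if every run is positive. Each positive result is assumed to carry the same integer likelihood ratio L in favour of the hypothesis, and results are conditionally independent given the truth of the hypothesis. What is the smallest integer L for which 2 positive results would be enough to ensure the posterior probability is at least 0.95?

Prior odds = 0.0005/0.9995 = 1/1999.
Target odds = 0.95/0.05 = 19.
Need L² ≥ 19 ÷ (1/1999) = 37981.
194² = 37636 < 37981 ≤ 38025 = 195², so L = 195.

195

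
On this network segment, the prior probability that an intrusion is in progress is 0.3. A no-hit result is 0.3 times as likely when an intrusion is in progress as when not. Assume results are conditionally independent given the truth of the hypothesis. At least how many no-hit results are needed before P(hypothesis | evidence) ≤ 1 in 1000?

Prior odds = 0.3/0.7 = 3/7.
Likelihood ratio per no-hit result = 0.3.
Target odds: 0.001 ÷ 0.999 = 1/999.
Need (3/7) × 0.3ⁿ ≤ 1/999, i.e. 0.3ⁿ ≤ 7/2997.
0.3⁵ = 243/100000 is still above 7/2997 but 0.3⁶ = 729/1000000 is at or below it, so n = 6.

6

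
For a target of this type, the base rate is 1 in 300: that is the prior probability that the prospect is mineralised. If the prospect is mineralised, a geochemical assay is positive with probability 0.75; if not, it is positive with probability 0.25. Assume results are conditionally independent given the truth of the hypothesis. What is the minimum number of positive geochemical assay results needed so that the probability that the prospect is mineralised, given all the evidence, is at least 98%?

Prior odds = (1/300)/(299/300) = 1/299.
Likelihood ratio of a positive = 0.75/0.25 = 3.
Target odds: 0.98 ÷ 0.02 = 49.
Need (1/299) × 3ⁿ ≥ 49, i.e. 3ⁿ ≥ 14651.
3⁸ = 6561 falls short of 14651 but 3⁹ = 19683 reaches it, so n = 9.

9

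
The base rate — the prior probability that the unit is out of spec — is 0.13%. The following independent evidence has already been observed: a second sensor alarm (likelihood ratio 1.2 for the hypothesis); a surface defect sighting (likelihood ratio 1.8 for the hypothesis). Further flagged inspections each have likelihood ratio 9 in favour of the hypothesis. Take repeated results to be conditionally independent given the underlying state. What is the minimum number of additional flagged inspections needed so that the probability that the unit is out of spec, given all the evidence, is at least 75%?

4

Prior odds = 0.0013/0.9987 = 13/9987.
Combined Bayes factor of the evidence already in hand = 1.2 × 1.8 = 2.16.
Odds after that evidence = (13/9987) × 2.16 = 234/83225.
Target odds = 0.75/0.25 = 3.
Need 9ⁿ ≥ 3 ÷ (234/83225) = 83225/78.
9³ = 729 falls short of 83225/78 but 9⁴ = 6561 reaches it, so n = 4.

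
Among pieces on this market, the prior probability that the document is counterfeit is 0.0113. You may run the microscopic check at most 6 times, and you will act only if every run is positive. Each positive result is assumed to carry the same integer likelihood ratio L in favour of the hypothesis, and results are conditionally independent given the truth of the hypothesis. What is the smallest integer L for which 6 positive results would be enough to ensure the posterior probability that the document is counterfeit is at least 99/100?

Prior odds = 0.0113/0.9887 = 113/9887.
Target odds = 0.99/0.01 = 99.
Need L⁶ ≥ 99 ÷ (113/9887) = 978813/113.
4⁶ = 4096 < 978813/113 ≤ 15625 = 5⁶, so L = 5.

5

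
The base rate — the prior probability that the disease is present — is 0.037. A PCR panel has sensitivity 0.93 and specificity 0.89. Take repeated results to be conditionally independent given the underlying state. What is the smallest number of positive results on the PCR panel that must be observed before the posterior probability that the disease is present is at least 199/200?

Prior odds = 0.037/0.963 = 37/963.
False-positive rate = 1 − 0.89 = 0.11; likelihood ratio of a positive = 0.93/0.11 = 93/11.
Target posterior odds = 0.995/0.005 = 199.
Need (37/963) × (93/11)ⁿ ≥ 199, i.e. (93/11)ⁿ ≥ 191637/37.
(93/11)⁴ = 74805201/14641 falls short of 191637/37 but (93/11)⁵ ≈43196.8 reaches it, so n = 5.

5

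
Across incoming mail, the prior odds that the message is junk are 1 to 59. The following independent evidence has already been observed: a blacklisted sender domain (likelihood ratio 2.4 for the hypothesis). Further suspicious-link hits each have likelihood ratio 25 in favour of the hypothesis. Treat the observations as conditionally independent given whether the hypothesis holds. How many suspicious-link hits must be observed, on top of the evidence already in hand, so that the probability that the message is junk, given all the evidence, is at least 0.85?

2

Prior odds = 1/59.
Bayes factor of the evidence already in hand = 2.4.
Odds after that evidence = (1/59) × 2.4 = 12/295.
Target odds = 0.85/0.15 = 17/3.
Need 25ⁿ ≥ 17/3 ÷ (12/295) = 5015/36.
25¹ = 25 falls short of 5015/36 but 25² = 625 reaches it, so n = 2.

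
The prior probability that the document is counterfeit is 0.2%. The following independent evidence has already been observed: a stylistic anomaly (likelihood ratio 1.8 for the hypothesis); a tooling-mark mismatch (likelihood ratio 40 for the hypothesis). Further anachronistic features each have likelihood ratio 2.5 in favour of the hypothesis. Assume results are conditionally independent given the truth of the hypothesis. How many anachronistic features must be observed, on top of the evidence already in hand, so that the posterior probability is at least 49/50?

7

Prior odds = 0.002/0.998 = 1/499.
Combined Bayes factor of the evidence already in hand = 1.8 × 40 = 72.
Odds after that evidence = (1/499) × 72 = 72/499.
Target odds = 0.98/0.02 = 49.
Need 2.5ⁿ ≥ 49 ÷ (72/499) = 24451/72.
2.5⁶ = 244.140625 falls short of 24451/72 but 2.5⁷ = 610.3515625 reaches it, so n = 7.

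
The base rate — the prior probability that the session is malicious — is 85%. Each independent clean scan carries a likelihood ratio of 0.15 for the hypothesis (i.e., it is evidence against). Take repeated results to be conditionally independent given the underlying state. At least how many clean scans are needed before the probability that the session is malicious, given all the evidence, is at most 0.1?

3

Prior odds: 0.85 ÷ 0.15 = 17/3.
Likelihood ratio per clean scan = 0.15.
Target posterior odds = 0.1/0.9 = 1/9.
Need (17/3) × 0.15ⁿ ≤ 1/9, i.e. 0.15ⁿ ≤ 1/51.
0.15² = 0.0225 is still above 1/51 but 0.15³ = 0.003375 is at or below it, so n = 3.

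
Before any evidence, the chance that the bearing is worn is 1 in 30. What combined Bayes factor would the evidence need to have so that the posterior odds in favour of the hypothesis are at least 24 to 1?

Prior odds = (1/30)/(29/30) = 1/29.
Target odds = 24.
Required Bayes factor = 24 ÷ (1/29) = 696.

696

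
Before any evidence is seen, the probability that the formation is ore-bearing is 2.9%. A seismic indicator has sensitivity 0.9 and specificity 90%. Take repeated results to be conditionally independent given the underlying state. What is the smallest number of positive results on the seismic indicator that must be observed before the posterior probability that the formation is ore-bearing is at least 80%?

Prior odds = 0.029/0.971 = 29/971.
False-positive rate = 1 − 0.9 = 0.1; likelihood ratio of a positive = 0.9/0.1 = 9.
Target odds: 0.8 ÷ 0.2 = 4.
Need (29/971) × 9ⁿ ≥ 4, i.e. 9ⁿ ≥ 3884/29.
9² = 81 falls short of 3884/29 but 9³ = 729 reaches it, so n = 3.

3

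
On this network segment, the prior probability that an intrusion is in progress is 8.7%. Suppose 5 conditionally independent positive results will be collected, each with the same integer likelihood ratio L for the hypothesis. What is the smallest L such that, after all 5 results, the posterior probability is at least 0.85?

3

Prior odds = 0.087/0.913 = 87/913.
Target odds = 0.85/0.15 = 17/3.
Need L⁵ ≥ 17/3 ÷ (87/913) = 15521/261.
2⁵ = 32 < 15521/261 ≤ 243 = 3⁵, so L = 3.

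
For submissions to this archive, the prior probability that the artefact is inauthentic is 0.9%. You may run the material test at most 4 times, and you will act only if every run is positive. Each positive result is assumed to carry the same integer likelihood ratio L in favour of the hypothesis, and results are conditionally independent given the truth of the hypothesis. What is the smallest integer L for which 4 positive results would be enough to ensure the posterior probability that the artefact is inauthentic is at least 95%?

Prior odds = 0.009/0.991 = 9/991.
Target odds = 0.95/0.05 = 19.
Need L⁴ ≥ 19 ÷ (9/991) = 18829/9.
6⁴ = 1296 < 18829/9 ≤ 2401 = 7⁴, so L = 7.

7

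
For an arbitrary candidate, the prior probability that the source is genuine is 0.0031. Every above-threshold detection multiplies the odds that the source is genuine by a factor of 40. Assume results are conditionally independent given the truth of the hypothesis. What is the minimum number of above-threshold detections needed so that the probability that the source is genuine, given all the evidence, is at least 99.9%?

Prior odds: 0.0031 ÷ 0.9969 = 31/9969.
Likelihood ratio per above-threshold detection = 40.
Target odds: 0.999 ÷ 0.001 = 999.
Need (31/9969) × 40ⁿ ≥ 999, i.e. 40ⁿ ≥ 9959031/31.
40³ = 64000 falls short of 9959031/31 but 40⁴ = 2560000 reaches it, so n = 4.

4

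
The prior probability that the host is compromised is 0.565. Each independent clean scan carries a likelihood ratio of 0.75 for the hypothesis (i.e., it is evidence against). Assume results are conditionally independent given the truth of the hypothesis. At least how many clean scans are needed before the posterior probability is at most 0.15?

7

Prior odds: 0.565 ÷ 0.435 = 113/87.
Likelihood ratio per clean scan = 0.75.
Target posterior odds = 0.15/0.85 = 3/17.
Require 0.75ⁿ ≤ 3/17 ÷ (113/87) = 261/1921.
0.75⁶ = 729/4096 is still above 261/1921 but 0.75⁷ = 2187/16384 is at or below it, so n = 7.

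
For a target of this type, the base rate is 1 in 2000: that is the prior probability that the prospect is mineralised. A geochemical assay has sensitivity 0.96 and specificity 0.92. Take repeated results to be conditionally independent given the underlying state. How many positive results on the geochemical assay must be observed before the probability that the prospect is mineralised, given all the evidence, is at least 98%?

5

Prior odds = 0.0005/0.9995 = 1/1999.
False-positive rate = 1 − 0.92 = 0.08; likelihood ratio of a positive = 0.96/0.08 = 12.
Target posterior odds = 0.98/0.02 = 49.
Need (1/1999) × 12ⁿ ≥ 49, i.e. 12ⁿ ≥ 97951.
12⁴ = 20736 falls short of 97951 but 12⁵ = 248832 reaches it, so n = 5.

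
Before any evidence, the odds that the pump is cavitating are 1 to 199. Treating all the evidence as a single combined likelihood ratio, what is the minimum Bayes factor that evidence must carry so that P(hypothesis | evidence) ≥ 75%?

597

Prior odds = 1/199.
Target odds = 0.75/0.25 = 3.
Required Bayes factor = 3 ÷ (1/199) = 597.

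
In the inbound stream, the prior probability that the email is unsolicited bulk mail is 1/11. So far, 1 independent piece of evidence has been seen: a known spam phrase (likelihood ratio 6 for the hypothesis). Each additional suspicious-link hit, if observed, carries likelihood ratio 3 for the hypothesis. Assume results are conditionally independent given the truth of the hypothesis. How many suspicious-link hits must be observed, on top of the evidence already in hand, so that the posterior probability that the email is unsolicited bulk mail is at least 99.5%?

6

Prior odds = (1/11)/(10/11) = 0.1.
Bayes factor of the evidence already in hand = 6.
Odds after that evidence = 0.1 × 6 = 0.6.
Target odds = 0.995/0.005 = 199.
Need 3ⁿ ≥ 199 ÷ 0.6 = 995/3.
3⁵ = 243 falls short of 995/3 but 3⁶ = 729 reaches it, so n = 6.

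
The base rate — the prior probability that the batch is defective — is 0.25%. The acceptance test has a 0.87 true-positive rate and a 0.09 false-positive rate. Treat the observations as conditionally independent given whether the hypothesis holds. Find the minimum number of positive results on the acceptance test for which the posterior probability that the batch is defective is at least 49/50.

Prior odds = 0.0025/0.9975 = 1/399.
Likelihood ratio of a positive result = 0.87/0.09 = 29/3.
Target odds: 0.98 ÷ 0.02 = 49.
Need (1/399) × (29/3)ⁿ ≥ 49, i.e. (29/3)ⁿ ≥ 19551.
(29/3)⁴ = 707281/81 falls short of 19551 but (29/3)⁵ = 20511149/243 reaches it, so n = 5.

5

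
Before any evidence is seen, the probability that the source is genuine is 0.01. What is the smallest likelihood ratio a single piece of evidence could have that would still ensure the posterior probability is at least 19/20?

1881

Prior odds = 0.01/0.99 = 1/99.
Target odds = 0.95/0.05 = 19.
Required Bayes factor = 19 ÷ (1/99) = 1881.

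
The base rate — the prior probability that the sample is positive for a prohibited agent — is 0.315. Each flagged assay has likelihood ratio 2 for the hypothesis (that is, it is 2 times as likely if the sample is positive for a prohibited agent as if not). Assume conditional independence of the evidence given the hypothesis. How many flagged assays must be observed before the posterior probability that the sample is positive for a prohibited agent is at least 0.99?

Prior odds: 0.315 ÷ 0.685 = 63/137.
Likelihood ratio per flagged assay = 2.
Target posterior odds = 0.99/0.01 = 99.
Need (63/137) × 2ⁿ ≥ 99, i.e. 2ⁿ ≥ 1507/7.
2⁷ = 128 falls short of 1507/7 but 2⁸ = 256 reaches it, so n = 8.

8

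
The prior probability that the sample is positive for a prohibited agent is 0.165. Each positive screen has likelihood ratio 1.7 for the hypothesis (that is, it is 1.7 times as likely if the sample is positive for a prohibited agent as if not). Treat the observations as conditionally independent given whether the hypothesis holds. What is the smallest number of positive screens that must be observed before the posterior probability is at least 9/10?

Prior odds = 0.165/0.835 = 33/167.
Likelihood ratio per positive screen = 1.7.
Target posterior odds = 0.9/0.1 = 9.
Require 1.7ⁿ ≥ 9 ÷ (33/167) = 501/11.
1.7⁷ = 410338673/10000000 falls short of 501/11 but 1.7⁸ ≈69.7576 reaches it, so n = 8.

8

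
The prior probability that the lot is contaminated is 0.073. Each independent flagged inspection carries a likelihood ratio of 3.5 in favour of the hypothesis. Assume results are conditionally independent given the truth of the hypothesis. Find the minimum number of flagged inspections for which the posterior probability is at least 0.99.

6

Prior odds = 0.073/0.927 = 73/927.
Likelihood ratio per flagged inspection = 3.5.
Target posterior odds = 0.99/0.01 = 99.
Require 3.5ⁿ ≥ 99 ÷ (73/927) = 91773/73.
3.5⁵ = 525.21875 falls short of 91773/73 but 3.5⁶ = 1838.265625 reaches it, so n = 6.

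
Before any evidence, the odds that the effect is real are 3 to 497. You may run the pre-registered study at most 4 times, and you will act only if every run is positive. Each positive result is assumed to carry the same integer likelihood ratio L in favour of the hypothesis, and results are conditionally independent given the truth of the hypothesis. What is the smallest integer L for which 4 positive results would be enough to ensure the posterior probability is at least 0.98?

Prior odds = 3/497.
Target odds = 0.98/0.02 = 49.
Need L⁴ ≥ 49 ÷ (3/497) = 24353/3.
9⁴ = 6561 < 24353/3 ≤ 10000 = 10⁴, so L = 10.

10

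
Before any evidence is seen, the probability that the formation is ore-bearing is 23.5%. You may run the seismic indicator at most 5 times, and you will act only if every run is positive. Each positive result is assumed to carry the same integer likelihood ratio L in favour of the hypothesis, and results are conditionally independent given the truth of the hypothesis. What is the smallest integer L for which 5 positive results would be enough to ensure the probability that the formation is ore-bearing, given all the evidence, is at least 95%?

3

Prior odds = 0.235/0.765 = 47/153.
Target odds = 0.95/0.05 = 19.
Need L⁵ ≥ 19 ÷ (47/153) = 2907/47.
2⁵ = 32 < 2907/47 ≤ 243 = 3⁵, so L = 3.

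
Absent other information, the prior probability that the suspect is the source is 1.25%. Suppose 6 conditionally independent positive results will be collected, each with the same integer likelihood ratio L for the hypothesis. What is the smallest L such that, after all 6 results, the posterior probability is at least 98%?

Prior odds = 0.0125/0.9875 = 1/79.
Target odds = 0.98/0.02 = 49.
Need L⁶ ≥ 49 ÷ (1/79) = 3871.
3⁶ = 729 < 3871 ≤ 4096 = 4⁶, so L = 4.

4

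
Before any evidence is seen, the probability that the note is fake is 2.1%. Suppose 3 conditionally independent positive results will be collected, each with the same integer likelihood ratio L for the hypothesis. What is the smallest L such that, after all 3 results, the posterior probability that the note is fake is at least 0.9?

8

Prior odds = 0.021/0.979 = 21/979.
Target odds = 0.9/0.1 = 9.
Need L³ ≥ 9 ÷ (21/979) = 2937/7.
7³ = 343 < 2937/7 ≤ 512 = 8³, so L = 8.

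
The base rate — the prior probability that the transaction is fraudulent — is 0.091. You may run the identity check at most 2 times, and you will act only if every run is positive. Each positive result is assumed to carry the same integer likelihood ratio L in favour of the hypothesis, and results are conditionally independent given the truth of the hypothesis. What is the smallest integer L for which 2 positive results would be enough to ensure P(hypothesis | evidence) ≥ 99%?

Prior odds = 0.091/0.909 = 91/909.
Target odds = 0.99/0.01 = 99.
Need L² ≥ 99 ÷ (91/909) = 89991/91.
31² = 961 < 89991/91 ≤ 1024 = 32², so L = 32.

32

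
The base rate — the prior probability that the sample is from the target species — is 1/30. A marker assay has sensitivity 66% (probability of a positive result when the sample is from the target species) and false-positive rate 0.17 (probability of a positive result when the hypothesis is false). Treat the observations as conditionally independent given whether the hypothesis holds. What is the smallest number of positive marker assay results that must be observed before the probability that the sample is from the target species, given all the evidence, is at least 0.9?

5

Prior odds: (1/30) ÷ (29/30) = 1/29.
Likelihood ratio of a positive result = 0.66/0.17 = 66/17.
Target odds: 0.9 ÷ 0.1 = 9.
Need (1/29) × (66/17)ⁿ ≥ 9, i.e. (66/17)ⁿ ≥ 261.
(66/17)⁴ = 18974736/83521 falls short of 261 but (66/17)⁵ ≈882.013 reaches it, so n = 5.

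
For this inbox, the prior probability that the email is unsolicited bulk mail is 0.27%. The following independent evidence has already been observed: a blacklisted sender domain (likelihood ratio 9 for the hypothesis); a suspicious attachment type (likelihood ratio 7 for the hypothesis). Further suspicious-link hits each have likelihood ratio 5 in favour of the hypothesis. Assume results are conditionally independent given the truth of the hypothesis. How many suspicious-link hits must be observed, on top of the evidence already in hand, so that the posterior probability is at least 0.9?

3

Prior odds = 0.0027/0.9973 = 27/9973.
Combined Bayes factor of the evidence already in hand = 9 × 7 = 63.
Odds after that evidence = (27/9973) × 63 = 1701/9973.
Target odds = 0.9/0.1 = 9.
Need 5ⁿ ≥ 9 ÷ (1701/9973) = 9973/189.
5² = 25 falls short of 9973/189 but 5³ = 125 reaches it, so n = 3.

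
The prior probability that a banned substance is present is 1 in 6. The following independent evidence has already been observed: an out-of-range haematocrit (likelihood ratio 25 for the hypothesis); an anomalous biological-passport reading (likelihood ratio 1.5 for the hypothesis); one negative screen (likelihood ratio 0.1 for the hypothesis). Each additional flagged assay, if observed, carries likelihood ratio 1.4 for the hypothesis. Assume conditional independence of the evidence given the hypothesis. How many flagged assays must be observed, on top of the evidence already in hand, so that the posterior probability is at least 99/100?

15

Prior odds = (1/6)/(5/6) = 0.2.
Combined Bayes factor of the evidence already in hand = 25 × 1.5 × 0.1 = 3.75.
Odds after that evidence = 0.2 × 3.75 = 0.75.
Target odds = 0.99/0.01 = 99.
Need 1.4ⁿ ≥ 99 ÷ 0.75 = 132.
1.4¹⁴ ≈111.12 falls short of 132 but 1.4¹⁵ ≈155.568 reaches it, so n = 15.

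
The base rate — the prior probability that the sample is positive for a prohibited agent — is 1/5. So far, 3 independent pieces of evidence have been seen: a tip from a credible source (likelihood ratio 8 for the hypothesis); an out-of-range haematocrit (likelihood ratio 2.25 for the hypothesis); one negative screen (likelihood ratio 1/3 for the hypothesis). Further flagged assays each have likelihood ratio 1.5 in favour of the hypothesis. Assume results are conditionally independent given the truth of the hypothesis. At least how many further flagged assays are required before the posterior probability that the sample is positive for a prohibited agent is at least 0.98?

Prior odds = 0.2/0.8 = 0.25.
Combined Bayes factor of the evidence already in hand = 8 × 2.25 × (1/3) = 6.
Odds after that evidence = 0.25 × 6 = 1.5.
Target odds = 0.98/0.02 = 49.
Need 1.5ⁿ ≥ 49 ÷ 1.5 = 98/3.
1.5⁸ = 25.62890625 falls short of 98/3 but 1.5⁹ = 19683/512 reaches it, so n = 9.

9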